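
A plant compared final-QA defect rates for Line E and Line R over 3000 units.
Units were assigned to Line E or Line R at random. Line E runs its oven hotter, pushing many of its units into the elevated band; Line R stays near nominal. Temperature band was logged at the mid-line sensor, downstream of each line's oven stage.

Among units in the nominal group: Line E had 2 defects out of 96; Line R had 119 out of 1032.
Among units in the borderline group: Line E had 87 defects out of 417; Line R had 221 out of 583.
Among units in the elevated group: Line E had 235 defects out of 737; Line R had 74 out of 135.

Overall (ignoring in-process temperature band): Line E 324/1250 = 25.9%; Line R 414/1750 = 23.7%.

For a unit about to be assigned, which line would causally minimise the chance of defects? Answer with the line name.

Line R

Within every in-process temperature band level Line E has the lower rate, yet pooled Line R does — Simpson's reversal.
Stratifying would compare lines among units the lines themselves sorted into in-process temperature band groups — a form of selection on an intermediate. The unconditioned pooled rates give the total causal effect.
Pooled: Line E 25.9% vs Line R 23.7%; Line R is lower overall.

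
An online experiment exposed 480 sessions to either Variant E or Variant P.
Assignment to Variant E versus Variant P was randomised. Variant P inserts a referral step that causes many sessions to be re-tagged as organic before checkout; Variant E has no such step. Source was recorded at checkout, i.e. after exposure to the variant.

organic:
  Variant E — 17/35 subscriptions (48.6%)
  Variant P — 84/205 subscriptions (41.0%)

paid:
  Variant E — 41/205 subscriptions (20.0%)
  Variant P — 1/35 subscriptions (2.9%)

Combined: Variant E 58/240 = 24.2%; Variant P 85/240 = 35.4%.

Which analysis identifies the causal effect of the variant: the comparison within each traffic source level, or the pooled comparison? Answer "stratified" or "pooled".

Variant E is higher inside every traffic source stratum but Variant P is higher in aggregate. Whether to stratify depends on how traffic source relates to the variant.
Traffic source lies on the pathway variant → traffic source → outcome, so adjusting for it blocks the indirect effect. For the total causal effect of variant, use the unadjusted pooled rates.
Pooled: Variant E 24.2% vs Variant P 35.4%; Variant P is higher overall.

pooled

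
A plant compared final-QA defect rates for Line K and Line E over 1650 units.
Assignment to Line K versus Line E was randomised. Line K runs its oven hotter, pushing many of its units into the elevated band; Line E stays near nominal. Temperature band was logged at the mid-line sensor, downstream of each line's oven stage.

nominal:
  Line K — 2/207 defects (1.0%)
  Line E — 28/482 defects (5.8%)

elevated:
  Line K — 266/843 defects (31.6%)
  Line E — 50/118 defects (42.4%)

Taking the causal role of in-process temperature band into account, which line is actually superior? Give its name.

Line E

The in-process temperature band-specific comparison favours Line K throughout, but the pooled figures favour Line E. The question is whether to condition on in-process temperature band.
Because the line influences in-process temperature band, in-process temperature band is a post-treatment mediator, not a confounder. Stratifying on it would bias the estimate; the causal effect is the crude pooled difference.
Pooled: Line K 25.5% vs Line E 13.0%; Line E is lower overall.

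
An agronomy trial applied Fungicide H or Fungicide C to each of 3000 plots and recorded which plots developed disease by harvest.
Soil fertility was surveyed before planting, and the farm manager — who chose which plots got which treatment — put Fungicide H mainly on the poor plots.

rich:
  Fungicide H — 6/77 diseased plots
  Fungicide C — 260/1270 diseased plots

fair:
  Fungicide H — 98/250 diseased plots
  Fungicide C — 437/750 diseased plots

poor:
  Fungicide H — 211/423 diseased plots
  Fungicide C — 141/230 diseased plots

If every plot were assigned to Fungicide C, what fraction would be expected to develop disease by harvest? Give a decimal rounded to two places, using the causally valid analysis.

0.42

The soil fertility-specific comparison favours Fungicide H throughout, but the pooled figures favour Fungicide C. The question is whether to condition on soil fertility.
Soil fertility differs across fungicides for reasons unrelated to any effect of the fungicide itself, and it separately predicts the outcome — a classic confounder. We must compare within soil fertility levels.
Standardising Fungicide C to the population soil fertility mix: 0.449·260/1270 + 0.333·437/750 + 0.218·141/230 = 0.420.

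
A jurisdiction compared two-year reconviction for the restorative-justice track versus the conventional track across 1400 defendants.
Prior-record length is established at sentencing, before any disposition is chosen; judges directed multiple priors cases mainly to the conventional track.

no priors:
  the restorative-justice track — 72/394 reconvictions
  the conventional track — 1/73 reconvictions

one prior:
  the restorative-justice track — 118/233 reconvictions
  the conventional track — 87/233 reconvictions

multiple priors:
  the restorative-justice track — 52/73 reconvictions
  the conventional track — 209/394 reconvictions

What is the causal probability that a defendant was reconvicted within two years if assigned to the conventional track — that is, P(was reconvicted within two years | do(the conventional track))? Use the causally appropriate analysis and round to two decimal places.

The prior-record length-specific comparison favours the conventional track throughout, but the pooled figures favour the restorative-justice track. The question is whether to condition on prior-record length.
Prior-record length satisfies the back-door criterion: it is not a descendant of the disposition, and it blocks the spurious path from disposition to outcome. Adjusting for it (i.e., using the within-prior-record length rates) gives the causal effect.
Standardising the conventional track to the population prior-record length mix: 0.334·1/73 + 0.333·87/233 + 0.334·209/394 = 0.306.

0.31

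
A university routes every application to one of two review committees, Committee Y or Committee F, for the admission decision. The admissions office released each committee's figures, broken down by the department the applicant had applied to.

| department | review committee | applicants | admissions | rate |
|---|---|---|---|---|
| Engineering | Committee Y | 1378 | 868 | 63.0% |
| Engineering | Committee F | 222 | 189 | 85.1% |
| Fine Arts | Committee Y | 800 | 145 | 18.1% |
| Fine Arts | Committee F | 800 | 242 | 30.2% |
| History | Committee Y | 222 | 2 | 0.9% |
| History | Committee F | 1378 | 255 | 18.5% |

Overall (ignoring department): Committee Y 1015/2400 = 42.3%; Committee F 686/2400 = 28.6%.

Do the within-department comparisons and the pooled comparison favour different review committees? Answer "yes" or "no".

Within each department level (Engineering 63.0% vs 85.1%; Fine Arts 18.1% vs 30.2%; History 0.9% vs 18.5%), Committee F has the higher rate every time. Pooled: 42.3% vs 28.6% — Committee Y has the higher rate overall. The two comparisons disagree.

yes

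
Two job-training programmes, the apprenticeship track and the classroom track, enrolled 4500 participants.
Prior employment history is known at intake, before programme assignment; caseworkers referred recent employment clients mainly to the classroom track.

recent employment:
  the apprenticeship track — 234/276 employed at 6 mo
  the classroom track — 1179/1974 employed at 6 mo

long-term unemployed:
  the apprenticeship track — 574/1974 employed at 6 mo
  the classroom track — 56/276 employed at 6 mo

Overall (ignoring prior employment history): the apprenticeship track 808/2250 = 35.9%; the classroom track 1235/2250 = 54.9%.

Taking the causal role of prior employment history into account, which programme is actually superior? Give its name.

the apprenticeship track

Prior employment history differs across programmes for reasons unrelated to any effect of the programme itself, and it separately predicts the outcome — a classic confounder. We must compare within prior employment history levels.
Within each level — recent employment: 84.8% vs 59.7%; long-term unemployed: 29.1% vs 20.3% — the apprenticeship track is higher every time.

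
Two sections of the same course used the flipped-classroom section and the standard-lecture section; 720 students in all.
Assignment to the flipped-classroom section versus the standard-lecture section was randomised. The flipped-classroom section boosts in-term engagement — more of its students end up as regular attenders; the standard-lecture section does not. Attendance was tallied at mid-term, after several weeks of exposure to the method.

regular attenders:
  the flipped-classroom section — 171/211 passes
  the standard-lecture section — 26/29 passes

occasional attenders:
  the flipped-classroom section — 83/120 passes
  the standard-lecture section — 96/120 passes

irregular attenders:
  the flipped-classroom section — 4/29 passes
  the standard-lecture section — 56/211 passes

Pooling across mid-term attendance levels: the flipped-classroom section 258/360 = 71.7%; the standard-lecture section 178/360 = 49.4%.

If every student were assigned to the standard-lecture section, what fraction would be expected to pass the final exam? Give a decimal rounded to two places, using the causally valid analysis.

Stratifying would compare teaching methods among students the teaching methods themselves sorted into mid-term attendance groups — a form of selection on an intermediate. The unconditioned pooled rates give the total causal effect.
So P(outcome | do(the standard-lecture section)) is just the pooled rate for the standard-lecture section: 178/360 = 0.494.

0.49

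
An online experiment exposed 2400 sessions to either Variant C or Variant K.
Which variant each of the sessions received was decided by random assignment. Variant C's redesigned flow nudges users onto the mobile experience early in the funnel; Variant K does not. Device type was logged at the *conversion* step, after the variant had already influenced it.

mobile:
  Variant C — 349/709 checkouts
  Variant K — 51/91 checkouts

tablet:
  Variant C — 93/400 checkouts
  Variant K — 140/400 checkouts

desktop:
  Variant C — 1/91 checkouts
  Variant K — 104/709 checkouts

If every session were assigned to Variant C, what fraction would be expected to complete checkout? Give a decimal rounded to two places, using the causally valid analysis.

Device type is downstream of the variant. One should not condition on a consequence of treatment, so the overall rates are the right comparison.
So P(outcome | do(Variant C)) is just the pooled rate for Variant C: 443/1200 = 0.369.

0.37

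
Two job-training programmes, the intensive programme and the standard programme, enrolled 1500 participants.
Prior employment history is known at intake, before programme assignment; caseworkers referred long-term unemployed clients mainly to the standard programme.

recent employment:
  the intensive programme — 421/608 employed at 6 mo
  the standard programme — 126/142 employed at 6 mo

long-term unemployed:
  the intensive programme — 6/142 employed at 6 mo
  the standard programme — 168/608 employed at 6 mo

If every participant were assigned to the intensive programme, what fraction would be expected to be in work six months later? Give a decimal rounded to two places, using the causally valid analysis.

Within every prior employment history level the standard programme has the higher rate, yet pooled the intensive programme does — Simpson's reversal.
Since prior employment history is a pre-existing factor (not a product of the programme) and it affects the outcome on its own, it is a confounder. The stratified rates, not the pooled rate, identify the causal effect.
Standardising the intensive programme to the population prior employment history mix: 0.500·421/608 + 0.500·6/142 = 0.367.

0.37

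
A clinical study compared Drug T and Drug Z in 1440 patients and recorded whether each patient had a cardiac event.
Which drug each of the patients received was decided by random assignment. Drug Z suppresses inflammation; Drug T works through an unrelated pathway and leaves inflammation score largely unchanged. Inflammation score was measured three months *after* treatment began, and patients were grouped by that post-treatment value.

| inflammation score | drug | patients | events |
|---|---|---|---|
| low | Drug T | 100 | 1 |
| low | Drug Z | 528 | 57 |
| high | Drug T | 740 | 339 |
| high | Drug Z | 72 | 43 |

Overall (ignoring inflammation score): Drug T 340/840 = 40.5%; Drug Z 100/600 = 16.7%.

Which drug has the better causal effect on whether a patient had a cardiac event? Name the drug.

Inflammation score lies on the pathway drug → inflammation score → outcome, so adjusting for it blocks the indirect effect. For the total causal effect of drug, use the unadjusted pooled rates.
Pooled: Drug T 40.5% vs Drug Z 16.7%; Drug Z is lower overall.

Drug Z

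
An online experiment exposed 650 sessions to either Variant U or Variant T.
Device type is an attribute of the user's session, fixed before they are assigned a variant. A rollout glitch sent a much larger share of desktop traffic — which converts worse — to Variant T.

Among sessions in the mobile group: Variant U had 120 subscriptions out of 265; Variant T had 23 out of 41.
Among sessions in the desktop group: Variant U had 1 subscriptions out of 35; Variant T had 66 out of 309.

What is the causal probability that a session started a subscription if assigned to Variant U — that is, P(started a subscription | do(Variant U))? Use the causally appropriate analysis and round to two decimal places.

0.23

The stratified and pooled comparisons disagree (Variant T wins within each device type; Variant U wins overall), so the answer turns on the causal role of device type.
The imbalance in device type arose from how sessions were allocated, not from anything the variant did; and device type independently affects the outcome. The pooled gap is confounded — condition on device type.
Standardising Variant U to the population device type mix: 0.471·120/265 + 0.529·1/35 = 0.228.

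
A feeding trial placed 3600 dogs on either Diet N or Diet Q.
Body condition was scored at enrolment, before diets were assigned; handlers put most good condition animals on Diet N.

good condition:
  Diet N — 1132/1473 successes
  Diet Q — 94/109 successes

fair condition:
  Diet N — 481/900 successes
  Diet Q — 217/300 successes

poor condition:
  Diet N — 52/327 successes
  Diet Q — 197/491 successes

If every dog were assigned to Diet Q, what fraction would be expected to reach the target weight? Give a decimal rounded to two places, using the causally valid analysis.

Within every starting body condition level Diet Q has the higher rate, yet pooled Diet N does — Simpson's reversal.
Since starting body condition is a pre-existing factor (not a product of the diet) and it affects the outcome on its own, it is a confounder. The stratified rates, not the pooled rate, identify the causal effect.
Standardising Diet Q to the population starting body condition mix: 0.439·94/109 + 0.333·217/300 + 0.227·197/491 = 0.711.

0.71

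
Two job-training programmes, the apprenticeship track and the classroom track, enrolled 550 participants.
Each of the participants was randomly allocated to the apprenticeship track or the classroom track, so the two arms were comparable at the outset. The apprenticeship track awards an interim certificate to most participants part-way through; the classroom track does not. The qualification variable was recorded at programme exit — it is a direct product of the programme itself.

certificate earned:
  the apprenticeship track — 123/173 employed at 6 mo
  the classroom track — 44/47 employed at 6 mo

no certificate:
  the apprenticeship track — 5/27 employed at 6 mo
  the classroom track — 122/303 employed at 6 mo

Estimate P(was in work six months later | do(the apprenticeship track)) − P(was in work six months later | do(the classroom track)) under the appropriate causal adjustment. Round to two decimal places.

+0.17

Stratifying would compare programmes among participants the programmes themselves sorted into qualification attained during the programme groups — a form of selection on an intermediate. The unconditioned pooled rates give the total causal effect.
The causal difference is the pooled difference: 0.640 − 0.474 = +0.166.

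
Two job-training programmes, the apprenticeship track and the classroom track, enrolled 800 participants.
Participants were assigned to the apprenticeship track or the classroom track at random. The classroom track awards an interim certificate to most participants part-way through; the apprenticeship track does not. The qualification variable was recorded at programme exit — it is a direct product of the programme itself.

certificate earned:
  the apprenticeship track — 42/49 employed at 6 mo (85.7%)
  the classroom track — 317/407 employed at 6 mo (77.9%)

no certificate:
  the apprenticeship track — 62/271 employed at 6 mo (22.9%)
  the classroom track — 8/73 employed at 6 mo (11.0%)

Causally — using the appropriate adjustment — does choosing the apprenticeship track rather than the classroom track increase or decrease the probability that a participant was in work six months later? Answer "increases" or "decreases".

The qualification attained during the programme-specific comparison favours the apprenticeship track throughout, but the pooled figures favour the classroom track. The question is whether to condition on qualification attained during the programme.
Stratifying would compare programmes among participants the programmes themselves sorted into qualification attained during the programme groups — a form of selection on an intermediate. The unconditioned pooled rates give the total causal effect.
Pooled: the apprenticeship track 32.5% vs the classroom track 67.7%; the classroom track is higher overall.

decreases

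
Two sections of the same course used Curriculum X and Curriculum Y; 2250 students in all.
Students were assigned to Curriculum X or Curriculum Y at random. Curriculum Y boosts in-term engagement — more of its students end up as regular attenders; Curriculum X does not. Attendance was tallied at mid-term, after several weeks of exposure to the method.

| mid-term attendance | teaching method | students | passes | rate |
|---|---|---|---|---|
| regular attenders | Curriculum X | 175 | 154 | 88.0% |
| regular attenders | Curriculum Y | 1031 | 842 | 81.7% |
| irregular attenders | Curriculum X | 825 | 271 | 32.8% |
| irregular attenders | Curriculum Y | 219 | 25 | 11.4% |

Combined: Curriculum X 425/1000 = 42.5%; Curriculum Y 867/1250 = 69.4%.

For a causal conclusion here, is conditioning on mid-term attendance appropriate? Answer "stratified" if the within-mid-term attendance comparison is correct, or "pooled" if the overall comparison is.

pooled

Mid-term attendance is downstream of the teaching method. One should not condition on a consequence of treatment, so the overall rates are the right comparison.
Pooled: Curriculum X 42.5% vs Curriculum Y 69.4%; Curriculum Y is higher overall.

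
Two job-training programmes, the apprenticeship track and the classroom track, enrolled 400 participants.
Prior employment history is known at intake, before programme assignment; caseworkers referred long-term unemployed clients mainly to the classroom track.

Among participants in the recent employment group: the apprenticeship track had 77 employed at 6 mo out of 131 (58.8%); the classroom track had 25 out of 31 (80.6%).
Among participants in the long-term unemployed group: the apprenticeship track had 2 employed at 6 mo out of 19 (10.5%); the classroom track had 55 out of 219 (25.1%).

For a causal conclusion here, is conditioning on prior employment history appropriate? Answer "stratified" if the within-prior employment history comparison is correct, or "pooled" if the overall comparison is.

Prior employment history satisfies the back-door criterion: it is not a descendant of the programme, and it blocks the spurious path from programme to outcome. Adjusting for it (i.e., using the within-prior employment history rates) gives the causal effect.
Within each level — recent employment: 58.8% vs 80.6%; long-term unemployed: 10.5% vs 25.1% — the classroom track is higher every time.

stratified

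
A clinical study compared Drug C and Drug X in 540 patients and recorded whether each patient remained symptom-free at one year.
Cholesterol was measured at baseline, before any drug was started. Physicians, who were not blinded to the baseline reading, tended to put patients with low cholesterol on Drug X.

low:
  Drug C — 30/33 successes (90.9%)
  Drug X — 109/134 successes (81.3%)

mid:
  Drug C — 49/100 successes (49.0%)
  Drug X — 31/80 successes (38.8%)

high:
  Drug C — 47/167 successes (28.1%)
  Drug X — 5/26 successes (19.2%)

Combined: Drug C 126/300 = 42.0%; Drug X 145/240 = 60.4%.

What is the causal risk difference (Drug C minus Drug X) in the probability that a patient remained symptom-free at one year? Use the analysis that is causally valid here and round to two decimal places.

Nothing the drug does changes cholesterol; the imbalance is an allocation artefact. With cholesterol also predicting the outcome, the pooled figure is confounded, and the within-stratum comparison is the causal one.
Adjusting over the population distribution of cholesterol: 0.309·(0.909−0.813) + 0.333·(0.490−0.388) + 0.357·(0.281−0.192) = +0.096.

+0.10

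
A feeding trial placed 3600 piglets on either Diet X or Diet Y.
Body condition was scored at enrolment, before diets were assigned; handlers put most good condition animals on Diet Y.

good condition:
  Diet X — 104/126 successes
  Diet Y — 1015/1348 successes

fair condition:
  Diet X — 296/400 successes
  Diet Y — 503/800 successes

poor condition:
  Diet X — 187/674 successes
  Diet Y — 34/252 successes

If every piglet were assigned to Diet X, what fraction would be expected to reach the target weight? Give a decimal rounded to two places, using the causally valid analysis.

Within every starting body condition level Diet X has the higher rate, yet pooled Diet Y does — Simpson's reversal.
The imbalance in starting body condition arose from how piglets were allocated, not from anything the diet did; and starting body condition independently affects the outcome. The pooled gap is confounded — condition on starting body condition.
Standardising Diet X to the population starting body condition mix: 0.409·104/126 + 0.333·296/400 + 0.257·187/674 = 0.656.

0.66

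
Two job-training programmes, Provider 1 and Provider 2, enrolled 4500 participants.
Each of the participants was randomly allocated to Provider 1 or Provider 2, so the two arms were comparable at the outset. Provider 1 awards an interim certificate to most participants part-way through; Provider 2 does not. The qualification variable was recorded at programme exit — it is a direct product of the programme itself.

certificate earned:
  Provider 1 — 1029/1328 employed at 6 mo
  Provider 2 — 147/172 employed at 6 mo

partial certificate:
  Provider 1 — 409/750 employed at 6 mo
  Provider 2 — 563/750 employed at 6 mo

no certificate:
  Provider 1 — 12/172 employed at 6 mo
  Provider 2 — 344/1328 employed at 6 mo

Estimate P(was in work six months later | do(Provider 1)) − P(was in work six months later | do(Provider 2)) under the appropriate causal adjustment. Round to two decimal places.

+0.18

Because the programme influences qualification attained during the programme, qualification attained during the programme is a post-treatment mediator, not a confounder. Stratifying on it would bias the estimate; the causal effect is the crude pooled difference.
The causal difference is the pooled difference: 0.644 − 0.468 = +0.176.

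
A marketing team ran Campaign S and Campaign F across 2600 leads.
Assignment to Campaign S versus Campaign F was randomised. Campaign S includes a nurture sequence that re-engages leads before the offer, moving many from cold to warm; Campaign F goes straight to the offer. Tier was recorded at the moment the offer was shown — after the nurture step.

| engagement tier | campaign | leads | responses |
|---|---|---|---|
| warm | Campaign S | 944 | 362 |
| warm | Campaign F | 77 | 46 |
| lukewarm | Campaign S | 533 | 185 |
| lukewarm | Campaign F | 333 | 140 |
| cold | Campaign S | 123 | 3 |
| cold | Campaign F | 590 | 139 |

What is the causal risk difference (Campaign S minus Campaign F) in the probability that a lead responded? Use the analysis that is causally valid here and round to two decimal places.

+0.02

Engagement tier lies on the pathway campaign → engagement tier → outcome, so adjusting for it blocks the indirect effect. For the total causal effect of campaign, use the unadjusted pooled rates.
The causal difference is the pooled difference: 0.344 − 0.325 = +0.019.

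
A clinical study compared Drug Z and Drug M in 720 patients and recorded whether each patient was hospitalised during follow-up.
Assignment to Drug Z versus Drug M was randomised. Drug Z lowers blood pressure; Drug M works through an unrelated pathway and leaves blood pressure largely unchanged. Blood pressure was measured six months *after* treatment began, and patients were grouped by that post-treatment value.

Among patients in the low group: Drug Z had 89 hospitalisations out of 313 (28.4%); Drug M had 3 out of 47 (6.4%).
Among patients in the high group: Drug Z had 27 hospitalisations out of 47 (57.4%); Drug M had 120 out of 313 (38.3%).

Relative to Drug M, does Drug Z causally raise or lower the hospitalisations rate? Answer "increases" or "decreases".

Blood pressure is downstream of the drug. One should not condition on a consequence of treatment, so the overall rates are the right comparison.
Pooled: Drug Z 32.2% vs Drug M 34.2%; Drug Z is lower overall.

decreases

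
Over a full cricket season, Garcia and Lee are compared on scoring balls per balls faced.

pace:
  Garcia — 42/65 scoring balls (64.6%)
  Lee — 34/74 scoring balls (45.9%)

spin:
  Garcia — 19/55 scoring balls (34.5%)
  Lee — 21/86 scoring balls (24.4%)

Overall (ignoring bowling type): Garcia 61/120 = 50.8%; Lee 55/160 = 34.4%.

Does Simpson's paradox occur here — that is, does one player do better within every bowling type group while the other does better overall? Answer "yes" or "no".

no

Within each bowling type level (pace 64.6% vs 45.9%; spin 34.5% vs 24.4%), Garcia has the higher rate every time. Pooled: 50.8% vs 34.4% — Garcia has the higher rate overall. They agree.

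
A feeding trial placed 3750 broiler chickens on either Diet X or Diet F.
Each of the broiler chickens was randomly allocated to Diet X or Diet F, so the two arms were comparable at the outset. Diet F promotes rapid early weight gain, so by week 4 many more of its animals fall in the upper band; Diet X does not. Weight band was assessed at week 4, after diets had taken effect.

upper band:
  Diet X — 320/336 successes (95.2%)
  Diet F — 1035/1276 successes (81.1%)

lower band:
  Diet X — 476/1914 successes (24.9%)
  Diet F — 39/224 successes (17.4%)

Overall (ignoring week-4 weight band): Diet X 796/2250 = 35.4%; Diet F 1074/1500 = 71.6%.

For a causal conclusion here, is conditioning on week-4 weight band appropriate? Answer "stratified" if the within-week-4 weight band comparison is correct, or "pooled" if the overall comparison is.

Week-4 weight band is downstream of the diet. One should not condition on a consequence of treatment, so the overall rates are the right comparison.
Pooled: Diet X 35.4% vs Diet F 71.6%; Diet F is higher overall.

pooled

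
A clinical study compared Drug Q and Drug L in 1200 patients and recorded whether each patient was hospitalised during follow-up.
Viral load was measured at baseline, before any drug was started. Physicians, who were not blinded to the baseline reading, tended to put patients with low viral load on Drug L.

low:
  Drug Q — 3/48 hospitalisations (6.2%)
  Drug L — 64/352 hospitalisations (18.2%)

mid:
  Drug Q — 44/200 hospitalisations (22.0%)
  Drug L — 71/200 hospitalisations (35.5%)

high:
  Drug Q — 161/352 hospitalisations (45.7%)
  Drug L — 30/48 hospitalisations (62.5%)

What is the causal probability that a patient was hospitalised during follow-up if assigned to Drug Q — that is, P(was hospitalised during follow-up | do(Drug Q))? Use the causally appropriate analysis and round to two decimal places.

Viral load differs across drugs for reasons unrelated to any effect of the drug itself, and it separately predicts the outcome — a classic confounder. We must compare within viral load levels.
Standardising Drug Q to the population viral load mix: 0.333·3/48 + 0.333·44/200 + 0.333·161/352 = 0.247.

0.25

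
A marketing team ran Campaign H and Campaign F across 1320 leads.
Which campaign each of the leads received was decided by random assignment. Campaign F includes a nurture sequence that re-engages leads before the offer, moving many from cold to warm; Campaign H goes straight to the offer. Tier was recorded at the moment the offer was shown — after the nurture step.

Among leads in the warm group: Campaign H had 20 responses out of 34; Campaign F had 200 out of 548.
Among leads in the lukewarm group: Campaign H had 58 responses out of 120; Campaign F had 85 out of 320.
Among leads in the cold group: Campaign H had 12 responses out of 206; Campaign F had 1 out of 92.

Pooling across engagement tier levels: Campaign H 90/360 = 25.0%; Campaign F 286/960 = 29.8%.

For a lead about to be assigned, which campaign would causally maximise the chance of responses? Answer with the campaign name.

Campaign F

Engagement tier is downstream of the campaign. One should not condition on a consequence of treatment, so the overall rates are the right comparison.
Pooled: Campaign H 25.0% vs Campaign F 29.8%; Campaign F is higher overall.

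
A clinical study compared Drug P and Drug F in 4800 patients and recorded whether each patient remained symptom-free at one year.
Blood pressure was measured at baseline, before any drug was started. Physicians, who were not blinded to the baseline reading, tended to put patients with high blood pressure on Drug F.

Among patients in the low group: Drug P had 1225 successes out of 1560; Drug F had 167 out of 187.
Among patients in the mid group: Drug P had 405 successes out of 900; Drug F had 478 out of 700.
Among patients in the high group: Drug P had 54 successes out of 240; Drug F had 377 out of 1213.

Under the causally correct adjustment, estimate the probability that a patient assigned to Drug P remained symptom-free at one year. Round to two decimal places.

0.50

Since blood pressure is a pre-existing factor (not a product of the drug) and it affects the outcome on its own, it is a confounder. The stratified rates, not the pooled rate, identify the causal effect.
Standardising Drug P to the population blood pressure mix: 0.364·1225/1560 + 0.333·405/900 + 0.303·54/240 = 0.504.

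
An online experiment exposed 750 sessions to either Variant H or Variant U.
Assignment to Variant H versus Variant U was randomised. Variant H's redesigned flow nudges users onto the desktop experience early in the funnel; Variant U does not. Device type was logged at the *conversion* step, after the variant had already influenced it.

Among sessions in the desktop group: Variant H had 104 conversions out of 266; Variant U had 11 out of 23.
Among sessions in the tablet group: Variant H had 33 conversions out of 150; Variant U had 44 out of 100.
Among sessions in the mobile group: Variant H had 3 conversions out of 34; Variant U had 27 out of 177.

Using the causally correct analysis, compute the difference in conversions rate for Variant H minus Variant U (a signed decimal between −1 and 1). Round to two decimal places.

The device type-specific comparison favours Variant U throughout, but the pooled figures favour Variant H. The question is whether to condition on device type.
Device type lies on the pathway variant → device type → outcome, so adjusting for it blocks the indirect effect. For the total causal effect of variant, use the unadjusted pooled rates.
The causal difference is the pooled difference: 0.311 − 0.273 = +0.038.

+0.04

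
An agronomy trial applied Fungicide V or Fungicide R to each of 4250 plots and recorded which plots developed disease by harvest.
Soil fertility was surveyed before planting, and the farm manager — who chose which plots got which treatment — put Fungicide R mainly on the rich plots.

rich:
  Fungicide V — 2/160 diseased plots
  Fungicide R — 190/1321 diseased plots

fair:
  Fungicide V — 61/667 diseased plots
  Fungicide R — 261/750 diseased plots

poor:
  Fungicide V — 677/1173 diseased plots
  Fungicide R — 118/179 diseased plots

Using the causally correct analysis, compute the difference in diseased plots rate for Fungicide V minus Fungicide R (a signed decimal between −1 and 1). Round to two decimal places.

-0.16

Soil fertility differs across fungicides for reasons unrelated to any effect of the fungicide itself, and it separately predicts the outcome — a classic confounder. We must compare within soil fertility levels.
Adjusting over the population distribution of soil fertility: 0.348·(0.013−0.144) + 0.333·(0.091−0.348) + 0.318·(0.577−0.659) = -0.157.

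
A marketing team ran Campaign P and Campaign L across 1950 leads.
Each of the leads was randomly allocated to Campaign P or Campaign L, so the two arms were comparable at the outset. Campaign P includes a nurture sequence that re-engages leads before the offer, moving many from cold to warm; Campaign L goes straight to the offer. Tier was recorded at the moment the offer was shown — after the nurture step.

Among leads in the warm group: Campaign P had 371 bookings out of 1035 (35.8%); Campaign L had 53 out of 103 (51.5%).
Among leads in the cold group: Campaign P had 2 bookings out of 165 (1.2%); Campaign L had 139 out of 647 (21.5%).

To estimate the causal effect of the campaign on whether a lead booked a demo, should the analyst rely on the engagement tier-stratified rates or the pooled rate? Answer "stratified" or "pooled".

Engagement tier lies on the pathway campaign → engagement tier → outcome, so adjusting for it blocks the indirect effect. For the total causal effect of campaign, use the unadjusted pooled rates.
Pooled: Campaign P 31.1% vs Campaign L 25.6%; Campaign P is higher overall.

pooled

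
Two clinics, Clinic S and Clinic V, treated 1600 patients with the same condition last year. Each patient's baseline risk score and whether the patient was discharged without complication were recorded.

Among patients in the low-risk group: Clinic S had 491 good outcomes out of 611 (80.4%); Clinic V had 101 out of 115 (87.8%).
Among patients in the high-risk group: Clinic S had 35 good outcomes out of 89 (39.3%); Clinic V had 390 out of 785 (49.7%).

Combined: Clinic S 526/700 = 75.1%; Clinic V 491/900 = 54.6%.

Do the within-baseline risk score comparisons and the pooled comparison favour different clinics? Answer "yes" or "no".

yes

Within each baseline risk score level (low-risk 80.4% vs 87.8%; high-risk 39.3% vs 49.7%), Clinic V has the higher rate every time. Pooled: 75.1% vs 54.6% — Clinic S has the higher rate overall. The two comparisons disagree.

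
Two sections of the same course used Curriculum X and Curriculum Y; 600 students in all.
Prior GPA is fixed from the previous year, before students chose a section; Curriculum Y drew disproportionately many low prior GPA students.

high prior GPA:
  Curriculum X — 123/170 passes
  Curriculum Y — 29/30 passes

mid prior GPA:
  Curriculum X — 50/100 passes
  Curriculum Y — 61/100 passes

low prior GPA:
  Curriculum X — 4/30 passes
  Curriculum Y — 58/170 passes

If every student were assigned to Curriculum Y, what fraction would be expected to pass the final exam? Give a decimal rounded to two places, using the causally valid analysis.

Since prior GPA band is a pre-existing factor (not a product of the teaching method) and it affects the outcome on its own, it is a confounder. The stratified rates, not the pooled rate, identify the causal effect.
Standardising Curriculum Y to the population prior GPA band mix: 0.333·29/30 + 0.333·61/100 + 0.333·58/170 = 0.639.

0.64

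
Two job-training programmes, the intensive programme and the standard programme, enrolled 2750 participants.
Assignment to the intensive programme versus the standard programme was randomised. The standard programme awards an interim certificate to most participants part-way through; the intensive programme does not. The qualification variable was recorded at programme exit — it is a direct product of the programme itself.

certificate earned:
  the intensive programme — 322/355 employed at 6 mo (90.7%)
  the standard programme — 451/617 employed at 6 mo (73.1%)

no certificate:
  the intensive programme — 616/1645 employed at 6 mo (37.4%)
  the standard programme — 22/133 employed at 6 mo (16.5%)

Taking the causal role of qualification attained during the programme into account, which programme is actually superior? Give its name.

the intensive programme is higher inside every qualification attained during the programme stratum but the standard programme is higher in aggregate. Whether to stratify depends on how qualification attained during the programme relates to the programme.
The distribution of qualification attained during the programme is itself part of what the programme does — it is an intermediate outcome. Holding it fixed would remove that part of the effect; the total effect is the pooled difference.
Pooled: the intensive programme 46.9% vs the standard programme 63.1%; the standard programme is higher overall.

the standard programme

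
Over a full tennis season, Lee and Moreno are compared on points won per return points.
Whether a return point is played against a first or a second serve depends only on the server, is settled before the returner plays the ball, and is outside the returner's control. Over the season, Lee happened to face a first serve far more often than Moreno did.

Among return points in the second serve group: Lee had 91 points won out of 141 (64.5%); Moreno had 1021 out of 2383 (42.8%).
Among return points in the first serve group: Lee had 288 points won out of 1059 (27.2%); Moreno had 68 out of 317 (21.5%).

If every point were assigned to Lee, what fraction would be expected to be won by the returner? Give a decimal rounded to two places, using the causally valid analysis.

The imbalance in serve type arose from how return points were allocated, not from anything the player did; and serve type independently affects the outcome. The pooled gap is confounded — condition on serve type.
Standardising Lee to the population serve type mix: 0.647·91/141 + 0.353·288/1059 = 0.514.

0.51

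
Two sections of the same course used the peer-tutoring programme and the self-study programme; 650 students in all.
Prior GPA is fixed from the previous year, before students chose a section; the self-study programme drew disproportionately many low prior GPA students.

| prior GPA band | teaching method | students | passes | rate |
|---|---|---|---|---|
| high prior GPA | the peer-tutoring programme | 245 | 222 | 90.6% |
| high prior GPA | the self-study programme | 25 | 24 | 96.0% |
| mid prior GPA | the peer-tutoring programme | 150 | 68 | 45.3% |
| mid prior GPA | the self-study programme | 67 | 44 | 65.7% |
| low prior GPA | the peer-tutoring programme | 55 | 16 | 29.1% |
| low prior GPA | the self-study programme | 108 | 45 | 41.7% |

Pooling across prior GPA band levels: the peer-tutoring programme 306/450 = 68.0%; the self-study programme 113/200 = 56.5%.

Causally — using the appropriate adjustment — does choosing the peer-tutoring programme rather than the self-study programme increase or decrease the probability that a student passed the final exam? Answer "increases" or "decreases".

Since prior GPA band is a pre-existing factor (not a product of the teaching method) and it affects the outcome on its own, it is a confounder. The stratified rates, not the pooled rate, identify the causal effect.
Within each level — high prior GPA: 90.6% vs 96.0%; mid prior GPA: 45.3% vs 65.7%; low prior GPA: 29.1% vs 41.7% — the self-study programme is higher every time.

decreases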